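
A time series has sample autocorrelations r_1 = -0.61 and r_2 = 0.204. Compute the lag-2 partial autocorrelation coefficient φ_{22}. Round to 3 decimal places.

-0.268

φ_{22} = (r_2 − r_1²) / (1 − r_1²)
r_1² = (-0.61)² = 0.3721
Numerator = 0.204 − 0.3721 = -0.1681; denominator = 1 − 0.3721 = 0.6279
φ_{22} = -0.1681 / 0.6279 = -0.268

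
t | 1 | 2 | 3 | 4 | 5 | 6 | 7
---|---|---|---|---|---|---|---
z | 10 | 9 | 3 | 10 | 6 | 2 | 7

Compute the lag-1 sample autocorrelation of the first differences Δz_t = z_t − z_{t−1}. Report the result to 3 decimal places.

-0.507

First differences Δz: -1, -6, 7, -4, -4, 5
Mean of differences = -0.5000
Numerator Σ(Δz_t−Δz̄)(Δz_{t+1}−Δz̄) = -71.7500
Denominator Σ(Δz_t−Δz̄)² = 141.5000
r_1(Δz) = -71.7500 / 141.5000 = -0.507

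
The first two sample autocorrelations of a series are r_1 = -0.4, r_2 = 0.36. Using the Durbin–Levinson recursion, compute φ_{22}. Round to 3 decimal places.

φ_{22} = (r_2 − r_1²) / (1 − r_1²)
r_1² = (-0.4)² = 0.16
Numerator = 0.36 − 0.1600 = 0.2000; denominator = 1 − 0.1600 = 0.8400
φ_{22} = 0.2000 / 0.8400 = 0.238

0.238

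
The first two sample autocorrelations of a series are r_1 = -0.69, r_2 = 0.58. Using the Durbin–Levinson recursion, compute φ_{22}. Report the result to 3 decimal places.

φ_{22} = (r_2 − r_1²) / (1 − r_1²)
r_1² = (-0.69)² = 0.4761
Numerator = 0.58 − 0.4761 = 0.1039; denominator = 1 − 0.4761 = 0.5239
φ_{22} = 0.1039 / 0.5239 = 0.198

0.198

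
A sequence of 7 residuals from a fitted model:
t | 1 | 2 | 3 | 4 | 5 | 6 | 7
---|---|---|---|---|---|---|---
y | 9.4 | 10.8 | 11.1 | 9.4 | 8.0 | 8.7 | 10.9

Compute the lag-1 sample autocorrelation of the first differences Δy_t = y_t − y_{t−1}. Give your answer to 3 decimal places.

0.279

First differences Δy: 1.4, 0.3, -1.7, -1.4, 0.7, 2.2
Mean of differences = 0.2500
Numerator Σ(Δy_t−Δȳ)(Δy_{t+1}−Δȳ) = 3.3125
Denominator Σ(Δy_t−Δȳ)² = 11.8550
r_1(Δy) = 3.3125 / 11.8550 = 0.279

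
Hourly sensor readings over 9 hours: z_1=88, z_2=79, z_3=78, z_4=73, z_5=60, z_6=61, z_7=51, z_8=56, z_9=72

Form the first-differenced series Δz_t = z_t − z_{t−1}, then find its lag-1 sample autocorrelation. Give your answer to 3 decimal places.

First differences Δz: -9, -1, -5, -13, 1, -10, 5, 16
Mean of differences = -2.0000
Numerator Σ(Δz_t−Δz̄)(Δz_{t+1}−Δz̄) = 36.0000
Denominator Σ(Δz_t−Δz̄)² = 626.0000
r_1(Δz) = 36.0000 / 626.0000 = 0.058

0.058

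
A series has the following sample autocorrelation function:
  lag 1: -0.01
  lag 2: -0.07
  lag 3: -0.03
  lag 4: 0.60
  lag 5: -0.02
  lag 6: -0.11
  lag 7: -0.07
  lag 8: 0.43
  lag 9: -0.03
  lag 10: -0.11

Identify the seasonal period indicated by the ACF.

The largest autocorrelation is r_4 = 0.60, with a weaker echo at lag 8 (0.43); the remaining lags stay at or below -0.01.
The dominant spike at lag 4 indicates a seasonal period of 4.

4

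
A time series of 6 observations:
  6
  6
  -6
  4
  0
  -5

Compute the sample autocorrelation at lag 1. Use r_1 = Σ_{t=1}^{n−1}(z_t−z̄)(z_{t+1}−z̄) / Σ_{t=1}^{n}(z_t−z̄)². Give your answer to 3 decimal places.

Mean z̄ = (6 + 6 − 6 + 4 + 0 − 5)/6 = 0.8333
Deviations from mean: 5.1667, 5.1667, -6.8333, 3.1667, -0.8333, -5.8333
Numerator Σ_{t=1}^{5}(z_t−z̄)(z_{t+1}−z̄) = -28.0278
Denominator Σ(z_t−z̄)² = 144.8333
r_1 = -28.0278 / 144.8333 = -0.194

-0.194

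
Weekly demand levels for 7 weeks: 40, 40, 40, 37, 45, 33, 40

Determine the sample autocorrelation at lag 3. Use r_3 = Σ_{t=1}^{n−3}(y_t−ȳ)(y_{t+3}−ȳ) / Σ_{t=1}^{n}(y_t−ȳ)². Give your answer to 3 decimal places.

-0.046

Mean ȳ = (40 + 40 + 40 + 37 + 45 + 33 + 40)/7 = 39.2857
Deviations from mean: 0.7143, 0.7143, 0.7143, -2.2857, 5.7143, -6.2857, 0.7143
Σ(y_t−ȳ)(y_{t+3}−ȳ) = (-1.6327) + (4.0816) + (-4.4898) + (-1.6327) = -3.6735
Denominator Σ(y_t−ȳ)² = 79.4286
r_3 = -3.6735 / 79.4286 = -0.046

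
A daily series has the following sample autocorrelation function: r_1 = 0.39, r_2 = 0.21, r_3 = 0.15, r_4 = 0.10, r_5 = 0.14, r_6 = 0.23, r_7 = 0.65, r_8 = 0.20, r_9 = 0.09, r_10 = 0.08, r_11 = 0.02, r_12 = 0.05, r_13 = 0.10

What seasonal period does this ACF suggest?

The largest autocorrelation is r_7 = 0.65; the remaining lags stay at or below 0.39. The elevated value at lag 1 (0.39), dropping to 0.21 at lag 2, reflects decaying short-term dependence rather than seasonality.
The dominant spike at lag 7 indicates a seasonal period of 7.

7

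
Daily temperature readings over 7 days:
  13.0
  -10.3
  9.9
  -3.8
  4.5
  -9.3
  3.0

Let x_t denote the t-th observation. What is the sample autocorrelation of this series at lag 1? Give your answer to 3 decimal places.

-0.710

Mean x̄ = (13.0 − 10.3 + 9.9 − 3.8 + 4.5 − 9.3 + 3.0)/7 = 1.0000
Deviations from mean: 12.0000, -11.3000, 8.9000, -4.8000, 3.5000, -10.3000, 2.0000
Σ(x_t−x̄)(x_{t+1}−x̄) = (-135.6000) + (-100.5700) + (-42.7200) + (-16.8000) + (-36.0500) + (-20.6000) = -352.3400
Denominator Σ(x_t−x̄)² = 496.2800
r_1 = -352.3400 / 496.2800 = -0.710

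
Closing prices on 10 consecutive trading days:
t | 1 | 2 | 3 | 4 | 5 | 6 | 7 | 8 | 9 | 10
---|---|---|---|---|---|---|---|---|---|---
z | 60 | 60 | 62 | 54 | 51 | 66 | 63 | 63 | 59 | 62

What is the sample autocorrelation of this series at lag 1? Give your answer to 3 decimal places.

Mean z̄ = (60 + 60 + 62 + 54 + 51 + 66 + 63 + 63 + 59 + 62)/10 = 60.0000
Numerator Σ_{t=1}^{9}(z_t−z̄)(z_{t+1}−z̄) = 10.0000
Denominator Σ(z_t−z̄)² = 180.0000
r_1 = 10.0000 / 180.0000 = 0.056

0.056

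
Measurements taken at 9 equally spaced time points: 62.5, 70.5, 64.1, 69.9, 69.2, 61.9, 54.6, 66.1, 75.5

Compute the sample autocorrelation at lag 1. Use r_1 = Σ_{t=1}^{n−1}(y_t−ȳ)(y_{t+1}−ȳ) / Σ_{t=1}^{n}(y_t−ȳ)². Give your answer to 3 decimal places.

0.048

Mean ȳ = (62.5 + 70.5 + 64.1 + 69.9 + 69.2 + 61.9 + 54.6 + 66.1 + 75.5)/9 = 66.0333
Numerator Σ_{t=1}^{8}(y_t−ȳ)(y_{t+1}−ȳ) = 14.3889
Denominator Σ(y_t−ȳ)² = 298.5800
r_1 = 14.3889 / 298.5800 = 0.048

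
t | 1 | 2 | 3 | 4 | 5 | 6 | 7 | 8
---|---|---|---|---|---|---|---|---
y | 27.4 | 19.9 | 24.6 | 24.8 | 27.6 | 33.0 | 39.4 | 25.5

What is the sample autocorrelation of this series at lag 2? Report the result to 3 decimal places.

-0.017

Mean ȳ = (27.4 + 19.9 + 24.6 + 24.8 + 27.6 + 33.0 + 39.4 + 25.5)/8 = 27.7750
Deviations from mean: -0.3750, -7.8750, -3.1750, -2.9750, -0.1750, 5.2250, 11.6250, -2.2750
Numerator Σ_{t=1}^{6}(y_t−ȳ)(y_{t+2}−ȳ) = -4.2913
Denominator Σ(y_t−ȳ)² = 248.7350
r_2 = -4.2913 / 248.7350 = -0.017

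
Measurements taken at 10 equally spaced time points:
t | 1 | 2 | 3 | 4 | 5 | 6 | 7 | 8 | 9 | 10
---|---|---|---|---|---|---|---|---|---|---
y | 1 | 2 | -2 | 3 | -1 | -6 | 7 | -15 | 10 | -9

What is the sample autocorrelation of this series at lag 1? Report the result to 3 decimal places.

Mean ȳ = (1 + 2 − 2 + 3 − 1 − 6 + 7 − 15 + 10 − 9)/10 = -1.0000
Numerator Σ_{t=1}^{9}(y_t−ȳ)(y_{t+1}−ȳ) = -395.0000
Denominator Σ(y_t−ȳ)² = 500.0000
r_1 = -395.0000 / 500.0000 = -0.790

-0.790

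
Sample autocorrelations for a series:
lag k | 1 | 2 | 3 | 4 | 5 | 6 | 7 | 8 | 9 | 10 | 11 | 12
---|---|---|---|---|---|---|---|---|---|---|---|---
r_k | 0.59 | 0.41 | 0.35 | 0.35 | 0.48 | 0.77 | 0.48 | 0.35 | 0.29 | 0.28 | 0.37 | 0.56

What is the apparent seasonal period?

6

The largest autocorrelation is r_6 = 0.77; the remaining lags stay at or below 0.59. The elevated value at lag 1 (0.59), dropping to 0.41 at lag 2, reflects decaying short-term dependence rather than seasonality.
The dominant spike at lag 6 indicates a seasonal period of 6.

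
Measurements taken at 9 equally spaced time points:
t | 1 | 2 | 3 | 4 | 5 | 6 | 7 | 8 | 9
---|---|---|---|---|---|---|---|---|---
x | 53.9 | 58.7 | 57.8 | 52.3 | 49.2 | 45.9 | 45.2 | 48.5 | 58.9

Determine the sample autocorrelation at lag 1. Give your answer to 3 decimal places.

Mean x̄ = (53.9 + 58.7 + 57.8 + 52.3 + 49.2 + 45.9 + 45.2 + 48.5 + 58.9)/9 = 52.2667
Numerator Σ_{t=1}^{8}(x_t−x̄)(x_{t+1}−x̄) = 112.3356
Denominator Σ(x_t−x̄)² = 232.7400
r_1 = 112.3356 / 232.7400 = 0.483

0.483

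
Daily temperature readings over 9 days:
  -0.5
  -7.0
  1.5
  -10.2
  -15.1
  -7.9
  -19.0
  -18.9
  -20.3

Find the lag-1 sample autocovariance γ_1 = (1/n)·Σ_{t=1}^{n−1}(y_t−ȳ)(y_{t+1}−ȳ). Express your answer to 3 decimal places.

Mean ȳ = (-0.5 − 7.0 + 1.5 − 10.2 − 15.1 − 7.9 − 19.0 − 18.9 − 20.3)/9 = -10.8222
Σ_{t=1}^{8}(y_t−ȳ)(y_{t+1}−ȳ) = 197.7773
γ_1 = 197.7773 / 9 = 21.975

21.975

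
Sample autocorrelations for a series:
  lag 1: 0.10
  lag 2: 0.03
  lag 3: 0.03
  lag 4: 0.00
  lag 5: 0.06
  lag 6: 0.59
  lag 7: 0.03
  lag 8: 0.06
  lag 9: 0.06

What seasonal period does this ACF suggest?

The largest autocorrelation is r_6 = 0.59; the remaining lags stay at or below 0.10.
The dominant spike at lag 6 indicates a seasonal period of 6.

6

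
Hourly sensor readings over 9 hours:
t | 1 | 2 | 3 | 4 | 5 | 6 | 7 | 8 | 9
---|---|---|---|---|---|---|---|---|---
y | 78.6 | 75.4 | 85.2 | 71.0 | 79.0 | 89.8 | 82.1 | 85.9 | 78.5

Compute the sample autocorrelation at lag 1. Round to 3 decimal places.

-0.174

Mean ȳ = (78.6 + 75.4 + 85.2 + 71.0 + 79.0 + 89.8 + 82.1 + 85.9 + 78.5)/9 = 80.6111
Numerator Σ_{t=1}^{8}(y_t−ȳ)(y_{t+1}−ȳ) = -46.4668
Denominator Σ(y_t−ȳ)² = 266.3089
r_1 = -46.4668 / 266.3089 = -0.174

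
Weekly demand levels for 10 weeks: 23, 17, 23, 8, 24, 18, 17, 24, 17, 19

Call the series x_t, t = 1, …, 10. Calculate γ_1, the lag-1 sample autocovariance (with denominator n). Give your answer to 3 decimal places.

Mean x̄ = (23 + 17 + 23 + 8 + 24 + 18 + 17 + 24 + 17 + 19)/10 = 19.0000
Σ_{t=1}^{9}(x_t−x̄)(x_{t+1}−x̄) = -138.0000
γ_1 = -138.0000 / 10 = -13.800

-13.800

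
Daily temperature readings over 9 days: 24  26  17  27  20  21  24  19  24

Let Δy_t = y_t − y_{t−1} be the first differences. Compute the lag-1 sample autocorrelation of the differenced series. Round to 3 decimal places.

First differences Δy: 2, -9, 10, -7, 1, 3, -5, 5
Mean of differences = 0.0000
Numerator Σ(Δy_t−Δȳ)(Δy_{t+1}−Δȳ) = -222.0000
Denominator Σ(Δy_t−Δȳ)² = 294.0000
r_1(Δy) = -222.0000 / 294.0000 = -0.755

-0.755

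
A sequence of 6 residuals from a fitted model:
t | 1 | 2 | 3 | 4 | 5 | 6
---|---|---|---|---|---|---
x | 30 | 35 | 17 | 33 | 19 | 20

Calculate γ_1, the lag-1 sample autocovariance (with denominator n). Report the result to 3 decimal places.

Mean x̄ = (30 + 35 + 17 + 33 + 19 + 20)/6 = 25.6667
Deviations: 4.3333, 9.3333, -8.6667, 7.3333, -6.6667, -5.6667
Σ_{t=1}^{5}(x_t−x̄)(x_{t+1}−x̄) = -115.1111
γ_1 = -115.1111 / 6 = -19.185

-19.185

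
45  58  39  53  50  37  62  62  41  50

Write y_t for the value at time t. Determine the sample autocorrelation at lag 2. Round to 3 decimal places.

Mean ȳ = (45 + 58 + 39 + 53 + 50 + 37 + 62 + 62 + 41 + 50)/10 = 49.7000
Numerator Σ_{t=1}^{8}(y_t−ȳ)(y_{t+2}−ȳ) = -223.2800
Denominator Σ(y_t−ȳ)² = 756.1000
r_2 = -223.2800 / 756.1000 = -0.295

-0.295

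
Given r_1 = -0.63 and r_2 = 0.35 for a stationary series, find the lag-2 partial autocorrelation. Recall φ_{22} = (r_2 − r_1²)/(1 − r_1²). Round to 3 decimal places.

φ_{22} = (r_2 − r_1²) / (1 − r_1²)
r_1² = (-0.63)² = 0.3969
Numerator = 0.35 − 0.3969 = -0.0469; denominator = 1 − 0.3969 = 0.6031
φ_{22} = -0.0469 / 0.6031 = -0.078

-0.078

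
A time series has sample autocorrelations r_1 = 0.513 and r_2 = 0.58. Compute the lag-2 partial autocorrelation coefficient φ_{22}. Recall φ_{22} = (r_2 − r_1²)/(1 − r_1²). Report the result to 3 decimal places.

φ_{22} = (r_2 − r_1²) / (1 − r_1²)
r_1² = (0.513)² = 0.263169
Numerator = 0.58 − 0.2632 = 0.3168; denominator = 1 − 0.2632 = 0.7368
φ_{22} = 0.3168 / 0.7368 = 0.430

0.430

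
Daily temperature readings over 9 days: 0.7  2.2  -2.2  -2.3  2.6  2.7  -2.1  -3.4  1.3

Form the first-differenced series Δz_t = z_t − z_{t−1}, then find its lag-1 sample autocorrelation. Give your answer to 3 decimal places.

-0.066

First differences Δz: 1.5, -4.4, -0.1, 4.9, 0.1, -4.8, -1.3, 4.7
Mean of differences = 0.0750
Numerator Σ(Δz_t−Δz̄)(Δz_{t+1}−Δz̄) = -6.0956
Denominator Σ(Δz_t−Δz̄)² = 92.4150
r_1(Δz) = -6.0956 / 92.4150 = -0.066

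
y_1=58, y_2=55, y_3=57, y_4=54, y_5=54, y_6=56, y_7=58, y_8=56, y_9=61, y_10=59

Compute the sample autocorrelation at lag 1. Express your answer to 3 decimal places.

0.240

Mean ȳ = (58 + 55 + 57 + 54 + 54 + 56 + 58 + 56 + 61 + 59)/10 = 56.8000
Numerator Σ_{t=1}^{9}(y_t−ȳ)(y_{t+1}−ȳ) = 10.9600
Denominator Σ(y_t−ȳ)² = 45.6000
r_1 = 10.9600 / 45.6000 = 0.240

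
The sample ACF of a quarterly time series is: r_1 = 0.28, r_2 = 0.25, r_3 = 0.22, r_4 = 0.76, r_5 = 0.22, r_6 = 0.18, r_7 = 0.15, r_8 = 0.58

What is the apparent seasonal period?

The largest autocorrelation is r_4 = 0.76, with a weaker echo at lag 8 (0.58); the remaining lags stay at or below 0.28. The elevated value at lag 1 (0.28), dropping to 0.25 at lag 2, reflects decaying short-term dependence rather than seasonality.
The dominant spike at lag 4 indicates a seasonal period of 4.

4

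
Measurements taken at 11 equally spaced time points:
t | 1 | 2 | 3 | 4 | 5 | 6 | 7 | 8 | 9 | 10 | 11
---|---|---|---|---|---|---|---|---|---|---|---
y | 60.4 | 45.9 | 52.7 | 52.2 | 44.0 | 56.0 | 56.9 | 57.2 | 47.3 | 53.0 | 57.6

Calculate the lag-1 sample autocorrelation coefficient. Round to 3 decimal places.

-0.232

Mean ȳ = (60.4 + 45.9 + 52.7 + 52.2 + 44.0 + 56.0 + 56.9 + 57.2 + 47.3 + 53.0 + 57.6)/11 = 53.0182
Numerator Σ_{t=1}^{10}(y_t−ȳ)(y_{t+1}−ȳ) = -65.6158
Denominator Σ(y_t−ȳ)² = 282.3964
r_1 = -65.6158 / 282.3964 = -0.232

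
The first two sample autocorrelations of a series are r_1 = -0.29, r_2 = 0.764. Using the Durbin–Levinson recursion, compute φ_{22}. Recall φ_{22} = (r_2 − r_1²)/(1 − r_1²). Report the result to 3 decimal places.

φ_{22} = (r_2 − r_1²) / (1 − r_1²)
r_1² = (-0.29)² = 0.0841
Numerator = 0.764 − 0.0841 = 0.6799; denominator = 1 − 0.0841 = 0.9159
φ_{22} = 0.6799 / 0.9159 = 0.742

0.742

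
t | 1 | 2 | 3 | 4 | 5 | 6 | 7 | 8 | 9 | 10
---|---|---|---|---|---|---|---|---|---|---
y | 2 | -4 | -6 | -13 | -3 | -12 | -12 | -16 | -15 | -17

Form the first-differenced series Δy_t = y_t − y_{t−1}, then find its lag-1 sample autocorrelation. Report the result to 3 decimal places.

First differences Δy: -6, -2, -7, 10, -9, 0, -4, 1, -2
Mean of differences = -2.1111
Numerator Σ(Δy_t−Δȳ)(Δy_{t+1}−Δȳ) = -167.6790
Denominator Σ(Δy_t−Δȳ)² = 250.8889
r_1(Δy) = -167.6790 / 250.8889 = -0.668

-0.668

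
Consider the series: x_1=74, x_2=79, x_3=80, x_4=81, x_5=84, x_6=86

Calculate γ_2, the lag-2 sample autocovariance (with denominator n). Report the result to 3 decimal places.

Mean x̄ = (74 + 79 + 80 + 81 + 84 + 86)/6 = 80.6667
Σ_{t=1}^{4}(x_t−x̄)(x_{t+2}−x̄) = 3.4444
γ_2 = 3.4444 / 6 = 0.574

0.574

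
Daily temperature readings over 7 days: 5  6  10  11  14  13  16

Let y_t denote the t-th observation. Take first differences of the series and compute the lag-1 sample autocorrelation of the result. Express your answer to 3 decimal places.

-0.665

First differences Δy: 1, 4, 1, 3, -1, 3
Mean of differences = 1.8333
Numerator Σ(Δy_t−Δȳ)(Δy_{t+1}−Δȳ) = -11.1944
Denominator Σ(Δy_t−Δȳ)² = 16.8333
r_1(Δy) = -11.1944 / 16.8333 = -0.665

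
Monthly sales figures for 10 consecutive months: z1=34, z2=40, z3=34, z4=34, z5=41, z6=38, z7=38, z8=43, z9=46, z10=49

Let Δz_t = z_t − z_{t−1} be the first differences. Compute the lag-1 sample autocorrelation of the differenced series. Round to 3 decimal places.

-0.309

First differences Δz: 6, -6, 0, 7, -3, 0, 5, 3, 3
Mean of differences = 1.6667
Numerator Σ(Δz_t−Δz̄)(Δz_{t+1}−Δz̄) = -45.7778
Denominator Σ(Δz_t−Δz̄)² = 148.0000
r_1(Δz) = -45.7778 / 148.0000 = -0.309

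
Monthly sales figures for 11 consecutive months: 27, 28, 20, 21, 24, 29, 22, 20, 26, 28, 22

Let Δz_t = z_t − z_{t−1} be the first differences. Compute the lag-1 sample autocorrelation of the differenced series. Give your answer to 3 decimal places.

-0.138

First differences Δz: 1, -8, 1, 3, 5, -7, -2, 6, 2, -6
Mean of differences = -0.5000
Numerator Σ(Δz_t−Δz̄)(Δz_{t+1}−Δz̄) = -31.2500
Denominator Σ(Δz_t−Δz̄)² = 226.5000
r_1(Δz) = -31.2500 / 226.5000 = -0.138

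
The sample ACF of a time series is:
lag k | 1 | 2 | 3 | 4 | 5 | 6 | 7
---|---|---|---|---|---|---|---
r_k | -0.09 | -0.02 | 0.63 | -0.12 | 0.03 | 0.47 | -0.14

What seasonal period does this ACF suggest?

3

The largest autocorrelation is r_3 = 0.63, with a weaker echo at lag 6 (0.47); the remaining lags stay at or below 0.03.
The dominant spike at lag 3 indicates a seasonal period of 3.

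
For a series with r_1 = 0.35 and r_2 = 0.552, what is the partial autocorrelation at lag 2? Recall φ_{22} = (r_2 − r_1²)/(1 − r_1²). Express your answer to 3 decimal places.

0.489

φ_{22} = (r_2 − r_1²) / (1 − r_1²)
r_1² = (0.35)² = 0.1225
Numerator = 0.552 − 0.1225 = 0.4295; denominator = 1 − 0.1225 = 0.8775
φ_{22} = 0.4295 / 0.8775 = 0.489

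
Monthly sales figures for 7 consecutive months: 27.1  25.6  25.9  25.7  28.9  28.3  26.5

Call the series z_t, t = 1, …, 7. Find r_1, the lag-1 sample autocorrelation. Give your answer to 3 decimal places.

Mean z̄ = (27.1 + 25.6 + 25.9 + 25.7 + 28.9 + 28.3 + 26.5)/7 = 26.8571
Deviations from mean: 0.2429, -1.2571, -0.9571, -1.1571, 2.0429, 1.4429, -0.3571
Σ(z_t−z̄)(z_{t+1}−z̄) = (-0.3053) + (1.2033) + (1.1076) + (-2.3639) + (2.9476) + (-0.5153) = 2.0739
Denominator Σ(z_t−z̄)² = 10.2771
r_1 = 2.0739 / 10.2771 = 0.202

0.202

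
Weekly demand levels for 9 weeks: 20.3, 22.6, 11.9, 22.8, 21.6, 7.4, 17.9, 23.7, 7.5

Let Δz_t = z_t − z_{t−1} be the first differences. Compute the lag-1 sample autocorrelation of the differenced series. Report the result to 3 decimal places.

First differences Δz: 2.3, -10.7, 10.9, -1.2, -14.2, 10.5, 5.8, -16.2
Mean of differences = -1.6000
Numerator Σ(Δz_t−Δz̄)(Δz_{t+1}−Δz̄) = -320.2400
Denominator Σ(Δz_t−Δz̄)² = 827.5200
r_1(Δz) = -320.2400 / 827.5200 = -0.387

-0.387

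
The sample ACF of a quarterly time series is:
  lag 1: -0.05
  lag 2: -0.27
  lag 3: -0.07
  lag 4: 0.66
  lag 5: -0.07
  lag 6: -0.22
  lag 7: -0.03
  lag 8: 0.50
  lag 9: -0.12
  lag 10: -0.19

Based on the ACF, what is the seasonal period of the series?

4

The largest autocorrelation is r_4 = 0.66, with a weaker echo at lag 8 (0.50); the remaining lags stay at or below -0.03.
The dominant spike at lag 4 indicates a seasonal period of 4.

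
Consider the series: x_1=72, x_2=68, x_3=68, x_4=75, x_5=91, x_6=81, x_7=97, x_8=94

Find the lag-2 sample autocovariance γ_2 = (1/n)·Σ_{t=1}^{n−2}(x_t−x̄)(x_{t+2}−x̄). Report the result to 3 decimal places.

27.828

Mean x̄ = (72 + 68 + 68 + 75 + 91 + 81 + 97 + 94)/8 = 80.7500
Deviations: -8.7500, -12.7500, -12.7500, -5.7500, 10.2500, 0.2500, 16.2500, 13.2500
Σ_{t=1}^{6}(x_t−x̄)(x_{t+2}−x̄) = 222.6250
γ_2 = 222.6250 / 8 = 27.828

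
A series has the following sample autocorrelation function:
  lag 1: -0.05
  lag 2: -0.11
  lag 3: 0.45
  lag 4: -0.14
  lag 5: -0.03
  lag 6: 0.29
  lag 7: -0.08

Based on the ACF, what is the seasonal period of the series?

3

The largest autocorrelation is r_3 = 0.45, with a weaker echo at lag 6 (0.29); the remaining lags stay at or below -0.03.
The dominant spike at lag 3 indicates a seasonal period of 3.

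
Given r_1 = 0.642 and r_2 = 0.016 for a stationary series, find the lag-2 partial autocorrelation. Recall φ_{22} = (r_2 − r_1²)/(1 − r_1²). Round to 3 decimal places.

-0.674

φ_{22} = (r_2 − r_1²) / (1 − r_1²)
r_1² = (0.642)² = 0.412164
Numerator = 0.016 − 0.4122 = -0.3962; denominator = 1 − 0.4122 = 0.5878
φ_{22} = -0.3962 / 0.5878 = -0.674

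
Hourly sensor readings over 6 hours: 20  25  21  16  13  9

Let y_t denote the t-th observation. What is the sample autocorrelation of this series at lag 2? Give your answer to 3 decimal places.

Mean ȳ = (20 + 25 + 21 + 16 + 13 + 9)/6 = 17.3333
Σ(y_t−ȳ)(y_{t+2}−ȳ) = (9.7778) + (-10.2222) + (-15.8889) + (11.1111) = -5.2222
Denominator Σ(y_t−ȳ)² = 169.3333
r_2 = -5.2222 / 169.3333 = -0.031

-0.031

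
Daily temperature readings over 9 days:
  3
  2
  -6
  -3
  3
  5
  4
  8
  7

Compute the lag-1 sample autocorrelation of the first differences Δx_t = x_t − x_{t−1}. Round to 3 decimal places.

0.006

First differences Δx: -1, -8, 3, 6, 2, -1, 4, -1
Mean of differences = 0.5000
Numerator Σ(Δx_t−Δx̄)(Δx_{t+1}−Δx̄) = 0.7500
Denominator Σ(Δx_t−Δx̄)² = 130.0000
r_1(Δx) = 0.7500 / 130.0000 = 0.006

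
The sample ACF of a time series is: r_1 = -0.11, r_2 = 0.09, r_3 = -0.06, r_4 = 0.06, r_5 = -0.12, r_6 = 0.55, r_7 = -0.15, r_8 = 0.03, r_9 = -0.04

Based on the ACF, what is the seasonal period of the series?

The largest autocorrelation is r_6 = 0.55; the remaining lags stay at or below 0.09.
The dominant spike at lag 6 indicates a seasonal period of 6.

6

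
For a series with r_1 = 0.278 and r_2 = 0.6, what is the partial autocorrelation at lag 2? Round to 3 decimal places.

0.566

φ_{22} = (r_2 − r_1²) / (1 − r_1²)
r_1² = (0.278)² = 0.077284
Numerator = 0.6 − 0.0773 = 0.5227; denominator = 1 − 0.0773 = 0.9227
φ_{22} = 0.5227 / 0.9227 = 0.566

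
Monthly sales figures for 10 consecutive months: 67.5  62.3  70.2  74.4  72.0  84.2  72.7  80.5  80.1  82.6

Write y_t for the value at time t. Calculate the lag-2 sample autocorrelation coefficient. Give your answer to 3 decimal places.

Mean ȳ = (67.5 + 62.3 + 70.2 + 74.4 + 72.0 + 84.2 + 72.7 + 80.5 + 80.1 + 82.6)/10 = 74.6500
Numerator Σ_{t=1}^{8}(y_t−ȳ)(y_{t+2}−ȳ) = 141.2250
Denominator Σ(y_t−ȳ)² = 452.6650
r_2 = 141.2250 / 452.6650 = 0.312

0.312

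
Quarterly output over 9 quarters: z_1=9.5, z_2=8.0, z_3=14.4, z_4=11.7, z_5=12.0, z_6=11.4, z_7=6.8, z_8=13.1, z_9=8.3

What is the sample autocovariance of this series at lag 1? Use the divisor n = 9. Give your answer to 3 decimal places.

-2.044

Mean z̄ = (9.5 + 8.0 + 14.4 + 11.7 + 12.0 + 11.4 + 6.8 + 13.1 + 8.3)/9 = 10.5778
Σ_{t=1}^{8}(z_t−z̄)(z_{t+1}−z̄) = -18.3994
γ_1 = -18.3994 / 9 = -2.044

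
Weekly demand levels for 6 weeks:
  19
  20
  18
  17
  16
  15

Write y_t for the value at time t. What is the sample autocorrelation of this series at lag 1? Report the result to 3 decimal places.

Mean ȳ = (19 + 20 + 18 + 17 + 16 + 15)/6 = 17.5000
Deviations from mean: 1.5000, 2.5000, 0.5000, -0.5000, -1.5000, -2.5000
Σ(y_t−ȳ)(y_{t+1}−ȳ) = (3.7500) + (1.2500) + (-0.2500) + (0.7500) + (3.7500) = 9.2500
Denominator Σ(y_t−ȳ)² = 17.5000
r_1 = 9.2500 / 17.5000 = 0.529

0.529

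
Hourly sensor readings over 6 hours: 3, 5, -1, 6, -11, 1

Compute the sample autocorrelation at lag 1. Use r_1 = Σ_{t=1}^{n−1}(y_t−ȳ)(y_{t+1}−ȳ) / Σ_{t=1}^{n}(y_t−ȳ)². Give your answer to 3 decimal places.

Mean ȳ = (3 + 5 − 1 + 6 − 11 + 1)/6 = 0.5000
Σ(y_t−ȳ)(y_{t+1}−ȳ) = (11.2500) + (-6.7500) + (-8.2500) + (-63.2500) + (-5.7500) = -72.7500
Denominator Σ(y_t−ȳ)² = 191.5000
r_1 = -72.7500 / 191.5000 = -0.380

-0.380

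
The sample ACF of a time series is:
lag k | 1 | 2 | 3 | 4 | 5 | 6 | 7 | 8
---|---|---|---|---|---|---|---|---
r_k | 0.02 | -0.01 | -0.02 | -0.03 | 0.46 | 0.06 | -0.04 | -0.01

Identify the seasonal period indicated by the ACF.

5

The largest autocorrelation is r_5 = 0.46; the remaining lags stay at or below 0.06.
The dominant spike at lag 5 indicates a seasonal period of 5.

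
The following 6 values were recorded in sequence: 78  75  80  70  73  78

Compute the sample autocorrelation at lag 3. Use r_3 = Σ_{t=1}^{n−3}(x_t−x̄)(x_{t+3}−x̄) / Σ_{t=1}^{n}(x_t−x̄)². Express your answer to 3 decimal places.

-0.019

Mean x̄ = (78 + 75 + 80 + 70 + 73 + 78)/6 = 75.6667
Deviations from mean: 2.3333, -0.6667, 4.3333, -5.6667, -2.6667, 2.3333
Σ(x_t−x̄)(x_{t+3}−x̄) = (-13.2222) + (1.7778) + (10.1111) = -1.3333
Denominator Σ(x_t−x̄)² = 69.3333
r_3 = -1.3333 / 69.3333 = -0.019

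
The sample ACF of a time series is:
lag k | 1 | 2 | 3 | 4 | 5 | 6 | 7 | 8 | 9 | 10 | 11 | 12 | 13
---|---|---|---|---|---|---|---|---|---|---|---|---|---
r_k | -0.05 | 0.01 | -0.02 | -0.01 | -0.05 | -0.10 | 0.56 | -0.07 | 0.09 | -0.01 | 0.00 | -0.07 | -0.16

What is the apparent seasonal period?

7

The largest autocorrelation is r_7 = 0.56; the remaining lags stay at or below 0.09.
The dominant spike at lag 7 indicates a seasonal period of 7.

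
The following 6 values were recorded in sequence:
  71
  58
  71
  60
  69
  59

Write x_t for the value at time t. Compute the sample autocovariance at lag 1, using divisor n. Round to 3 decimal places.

-26.463

Mean x̄ = (71 + 58 + 71 + 60 + 69 + 59)/6 = 64.6667
Σ_{t=1}^{5}(x_t−x̄)(x_{t+1}−x̄) = -158.7778
γ_1 = -158.7778 / 6 = -26.463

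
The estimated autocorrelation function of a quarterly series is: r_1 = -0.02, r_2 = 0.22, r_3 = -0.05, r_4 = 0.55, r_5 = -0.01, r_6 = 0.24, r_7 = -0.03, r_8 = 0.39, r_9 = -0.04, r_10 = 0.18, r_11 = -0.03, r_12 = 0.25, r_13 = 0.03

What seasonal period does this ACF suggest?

The largest autocorrelation is r_4 = 0.55, with weaker echoes at lags 8 (0.39) and 12 (0.25); the remaining lags stay at or below 0.24.
The dominant spike at lag 4 indicates a seasonal period of 4.

4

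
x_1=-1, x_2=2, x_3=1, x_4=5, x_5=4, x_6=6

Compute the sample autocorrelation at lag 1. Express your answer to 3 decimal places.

0.200

Mean x̄ = (-1 + 2 + 1 + 5 + 4 + 6)/6 = 2.8333
Deviations from mean: -3.8333, -0.8333, -1.8333, 2.1667, 1.1667, 3.1667
Numerator Σ_{t=1}^{5}(x_t−x̄)(x_{t+1}−x̄) = 6.9722
Denominator Σ(x_t−x̄)² = 34.8333
r_1 = 6.9722 / 34.8333 = 0.200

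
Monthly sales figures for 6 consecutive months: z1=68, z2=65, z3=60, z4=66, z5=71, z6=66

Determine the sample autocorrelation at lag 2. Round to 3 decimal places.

-0.636

Mean z̄ = (68 + 65 + 60 + 66 + 71 + 66)/6 = 66.0000
Deviations from mean: 2.0000, -1.0000, -6.0000, 0.0000, 5.0000, 0.0000
Σ(z_t−z̄)(z_{t+2}−z̄) = (-12.0000) + (0.0000) + (-30.0000) + (0.0000) = -42.0000
Denominator Σ(z_t−z̄)² = 66.0000
r_2 = -42.0000 / 66.0000 = -0.636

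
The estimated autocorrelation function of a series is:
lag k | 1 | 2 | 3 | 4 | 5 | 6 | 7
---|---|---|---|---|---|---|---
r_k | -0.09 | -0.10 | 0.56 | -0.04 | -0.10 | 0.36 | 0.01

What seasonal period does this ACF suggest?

The largest autocorrelation is r_3 = 0.56, with a weaker echo at lag 6 (0.36); the remaining lags stay at or below 0.01.
The dominant spike at lag 3 indicates a seasonal period of 3.

3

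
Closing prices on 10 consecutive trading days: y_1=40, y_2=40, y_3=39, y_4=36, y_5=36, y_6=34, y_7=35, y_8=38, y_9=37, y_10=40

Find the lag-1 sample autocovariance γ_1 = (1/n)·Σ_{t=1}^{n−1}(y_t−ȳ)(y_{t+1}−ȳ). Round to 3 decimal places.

Mean ȳ = (40 + 40 + 39 + 36 + 36 + 34 + 35 + 38 + 37 + 40)/10 = 37.5000
Σ_{t=1}^{9}(y_t−ȳ)(y_{t+1}−ȳ) = 21.2500
γ_1 = 21.2500 / 10 = 2.125

2.125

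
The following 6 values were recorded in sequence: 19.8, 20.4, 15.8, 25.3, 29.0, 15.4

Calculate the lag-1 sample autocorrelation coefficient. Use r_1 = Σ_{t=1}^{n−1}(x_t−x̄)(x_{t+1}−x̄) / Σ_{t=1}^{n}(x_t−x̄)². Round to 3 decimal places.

-0.200

Mean x̄ = (19.8 + 20.4 + 15.8 + 25.3 + 29.0 + 15.4)/6 = 20.9500
Deviations from mean: -1.1500, -0.5500, -5.1500, 4.3500, 8.0500, -5.5500
Numerator Σ_{t=1}^{5}(x_t−x̄)(x_{t+1}−x̄) = -28.5975
Denominator Σ(x_t−x̄)² = 142.6750
r_1 = -28.5975 / 142.6750 = -0.200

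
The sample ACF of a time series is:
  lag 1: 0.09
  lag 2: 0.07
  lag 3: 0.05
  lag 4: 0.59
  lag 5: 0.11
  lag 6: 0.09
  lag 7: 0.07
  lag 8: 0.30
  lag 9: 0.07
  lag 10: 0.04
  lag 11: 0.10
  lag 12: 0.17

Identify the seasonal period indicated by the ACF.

The largest autocorrelation is r_4 = 0.59, with weaker echoes at lags 8 (0.30) and 12 (0.17); the remaining lags stay at or below 0.11.
The dominant spike at lag 4 indicates a seasonal period of 4.

4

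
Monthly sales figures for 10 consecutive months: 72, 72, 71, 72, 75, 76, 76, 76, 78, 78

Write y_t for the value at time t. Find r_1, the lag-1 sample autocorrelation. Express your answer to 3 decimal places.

Mean ȳ = (72 + 72 + 71 + 72 + 75 + 76 + 76 + 76 + 78 + 78)/10 = 74.6000
Numerator Σ_{t=1}^{9}(y_t−ȳ)(y_{t+1}−ȳ) = 45.2400
Denominator Σ(y_t−ȳ)² = 62.4000
r_1 = 45.2400 / 62.4000 = 0.725

0.725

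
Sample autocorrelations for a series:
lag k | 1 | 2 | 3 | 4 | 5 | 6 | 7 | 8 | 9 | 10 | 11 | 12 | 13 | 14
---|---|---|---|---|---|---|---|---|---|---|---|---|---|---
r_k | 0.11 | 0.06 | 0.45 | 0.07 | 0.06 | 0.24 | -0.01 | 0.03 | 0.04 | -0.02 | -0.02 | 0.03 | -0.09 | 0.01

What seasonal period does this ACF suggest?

The largest autocorrelation is r_3 = 0.45, with a weaker echo at lag 6 (0.24); the remaining lags stay at or below 0.11.
The dominant spike at lag 3 indicates a seasonal period of 3.

3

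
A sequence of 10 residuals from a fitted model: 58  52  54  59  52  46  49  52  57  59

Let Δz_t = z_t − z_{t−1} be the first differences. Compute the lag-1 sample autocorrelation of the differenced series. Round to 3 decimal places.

First differences Δz: -6, 2, 5, -7, -6, 3, 3, 5, 2
Mean of differences = 0.1111
Numerator Σ(Δz_t−Δz̄)(Δz_{t+1}−Δz̄) = 20.4321
Denominator Σ(Δz_t−Δz̄)² = 196.8889
r_1(Δz) = 20.4321 / 196.8889 = 0.104

0.104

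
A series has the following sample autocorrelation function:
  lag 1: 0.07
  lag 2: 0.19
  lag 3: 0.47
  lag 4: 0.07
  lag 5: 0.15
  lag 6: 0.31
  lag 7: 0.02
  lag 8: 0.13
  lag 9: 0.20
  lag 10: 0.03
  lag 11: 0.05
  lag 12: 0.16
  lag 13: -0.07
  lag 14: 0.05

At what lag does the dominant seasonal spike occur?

The largest autocorrelation is r_3 = 0.47, with weaker echoes at lags 6 (0.31) and 9 (0.20); the remaining lags stay at or below 0.19.
The dominant spike at lag 3 indicates a seasonal period of 3.

3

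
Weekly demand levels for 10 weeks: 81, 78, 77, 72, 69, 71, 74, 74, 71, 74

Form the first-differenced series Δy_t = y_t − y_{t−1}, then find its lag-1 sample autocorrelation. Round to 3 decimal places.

0.114

First differences Δy: -3, -1, -5, -3, 2, 3, 0, -3, 3
Mean of differences = -0.7778
Numerator Σ(Δy_t−Δȳ)(Δy_{t+1}−Δȳ) = 7.9506
Denominator Σ(Δy_t−Δȳ)² = 69.5556
r_1(Δy) = 7.9506 / 69.5556 = 0.114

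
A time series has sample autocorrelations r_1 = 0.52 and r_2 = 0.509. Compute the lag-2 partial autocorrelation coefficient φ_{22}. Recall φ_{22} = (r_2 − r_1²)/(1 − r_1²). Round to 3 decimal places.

φ_{22} = (r_2 − r_1²) / (1 − r_1²)
r_1² = (0.52)² = 0.2704
Numerator = 0.509 − 0.2704 = 0.2386; denominator = 1 − 0.2704 = 0.7296
φ_{22} = 0.2386 / 0.7296 = 0.327

0.327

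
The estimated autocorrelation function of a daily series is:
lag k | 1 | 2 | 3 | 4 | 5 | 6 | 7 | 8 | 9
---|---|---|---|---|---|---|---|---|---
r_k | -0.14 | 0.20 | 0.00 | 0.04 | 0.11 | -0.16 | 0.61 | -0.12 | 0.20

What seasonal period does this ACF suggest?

The largest autocorrelation is r_7 = 0.61; the remaining lags stay at or below 0.20.
The dominant spike at lag 7 indicates a seasonal period of 7.

7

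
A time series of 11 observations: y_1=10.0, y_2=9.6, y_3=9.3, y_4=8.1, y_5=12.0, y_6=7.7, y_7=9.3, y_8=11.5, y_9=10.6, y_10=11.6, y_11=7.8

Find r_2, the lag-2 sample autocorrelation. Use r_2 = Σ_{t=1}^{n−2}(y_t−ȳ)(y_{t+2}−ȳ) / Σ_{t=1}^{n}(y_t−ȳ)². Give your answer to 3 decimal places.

Mean ȳ = (10.0 + 9.6 + 9.3 + 8.1 + 12.0 + 7.7 + 9.3 + 11.5 + 10.6 + 11.6 + 7.8)/11 = 9.7727
Numerator Σ_{t=1}^{9}(y_t−ȳ)(y_{t+2}−ȳ) = -0.9042
Denominator Σ(y_t−ȳ)² = 23.4818
r_2 = -0.9042 / 23.4818 = -0.039

-0.039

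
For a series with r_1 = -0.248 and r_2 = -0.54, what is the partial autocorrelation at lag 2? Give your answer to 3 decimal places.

-0.641

φ_{22} = (r_2 − r_1²) / (1 − r_1²)
r_1² = (-0.248)² = 0.061504
Numerator = -0.54 − 0.0615 = -0.6015; denominator = 1 − 0.0615 = 0.9385
φ_{22} = -0.6015 / 0.9385 = -0.641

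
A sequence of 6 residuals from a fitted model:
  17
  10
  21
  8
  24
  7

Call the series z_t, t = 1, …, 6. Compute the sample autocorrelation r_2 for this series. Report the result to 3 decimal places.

Mean z̄ = (17 + 10 + 21 + 8 + 24 + 7)/6 = 14.5000
Deviations from mean: 2.5000, -4.5000, 6.5000, -6.5000, 9.5000, -7.5000
Numerator Σ_{t=1}^{4}(z_t−z̄)(z_{t+2}−z̄) = 156.0000
Denominator Σ(z_t−z̄)² = 257.5000
r_2 = 156.0000 / 257.5000 = 0.606

0.606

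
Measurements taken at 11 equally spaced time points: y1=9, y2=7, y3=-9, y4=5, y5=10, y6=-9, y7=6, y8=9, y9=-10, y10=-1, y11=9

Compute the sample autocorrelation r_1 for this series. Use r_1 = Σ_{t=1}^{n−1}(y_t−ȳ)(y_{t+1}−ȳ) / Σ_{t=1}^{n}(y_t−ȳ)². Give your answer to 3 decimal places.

Mean ȳ = (9 + 7 − 9 + 5 + 10 − 9 + 6 + 9 − 10 − 1 + 9)/11 = 2.3636
Numerator Σ_{t=1}^{10}(y_t−ȳ)(y_{t+1}−ȳ) = -198.4959
Denominator Σ(y_t−ȳ)² = 654.5455
r_1 = -198.4959 / 654.5455 = -0.303

-0.303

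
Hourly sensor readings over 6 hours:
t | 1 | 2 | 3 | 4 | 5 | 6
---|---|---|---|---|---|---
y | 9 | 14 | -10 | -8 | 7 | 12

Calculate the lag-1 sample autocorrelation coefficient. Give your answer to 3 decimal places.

0.123

Mean ȳ = (9 + 14 − 10 − 8 + 7 + 12)/6 = 4.0000
Deviations from mean: 5.0000, 10.0000, -14.0000, -12.0000, 3.0000, 8.0000
Σ(y_t−ȳ)(y_{t+1}−ȳ) = (50.0000) + (-140.0000) + (168.0000) + (-36.0000) + (24.0000) = 66.0000
Denominator Σ(y_t−ȳ)² = 538.0000
r_1 = 66.0000 / 538.0000 = 0.123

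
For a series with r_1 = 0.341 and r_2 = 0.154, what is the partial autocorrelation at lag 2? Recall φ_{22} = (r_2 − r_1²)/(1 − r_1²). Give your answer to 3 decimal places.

φ_{22} = (r_2 − r_1²) / (1 − r_1²)
r_1² = (0.341)² = 0.116281
Numerator = 0.154 − 0.1163 = 0.0377; denominator = 1 − 0.1163 = 0.8837
φ_{22} = 0.0377 / 0.8837 = 0.043

0.043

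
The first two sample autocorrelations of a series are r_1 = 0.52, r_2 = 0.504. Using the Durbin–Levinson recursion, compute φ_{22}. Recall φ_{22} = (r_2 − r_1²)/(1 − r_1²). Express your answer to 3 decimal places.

0.320

φ_{22} = (r_2 − r_1²) / (1 − r_1²)
r_1² = (0.52)² = 0.2704
Numerator = 0.504 − 0.2704 = 0.2336; denominator = 1 − 0.2704 = 0.7296
φ_{22} = 0.2336 / 0.7296 = 0.320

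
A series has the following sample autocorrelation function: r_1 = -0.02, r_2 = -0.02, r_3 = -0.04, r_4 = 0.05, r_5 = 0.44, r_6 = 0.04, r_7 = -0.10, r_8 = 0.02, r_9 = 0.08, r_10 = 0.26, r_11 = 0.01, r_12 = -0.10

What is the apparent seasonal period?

5

The largest autocorrelation is r_5 = 0.44, with a weaker echo at lag 10 (0.26); the remaining lags stay at or below 0.08.
The dominant spike at lag 5 indicates a seasonal period of 5.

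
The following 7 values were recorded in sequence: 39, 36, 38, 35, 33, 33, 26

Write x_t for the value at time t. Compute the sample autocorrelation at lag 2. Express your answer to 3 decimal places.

0.213

Mean x̄ = (39 + 36 + 38 + 35 + 33 + 33 + 26)/7 = 34.2857
Numerator Σ_{t=1}^{5}(x_t−x̄)(x_{t+2}−x̄) = 23.6939
Denominator Σ(x_t−x̄)² = 111.4286
r_2 = 23.6939 / 111.4286 = 0.213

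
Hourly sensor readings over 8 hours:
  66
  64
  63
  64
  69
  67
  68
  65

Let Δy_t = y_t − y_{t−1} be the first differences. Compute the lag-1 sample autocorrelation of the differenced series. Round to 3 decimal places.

First differences Δy: -2, -1, 1, 5, -2, 1, -3
Mean of differences = -0.1429
Numerator Σ(Δy_t−Δȳ)(Δy_{t+1}−Δȳ) = -8.4490
Denominator Σ(Δy_t−Δȳ)² = 44.8571
r_1(Δy) = -8.4490 / 44.8571 = -0.188

-0.188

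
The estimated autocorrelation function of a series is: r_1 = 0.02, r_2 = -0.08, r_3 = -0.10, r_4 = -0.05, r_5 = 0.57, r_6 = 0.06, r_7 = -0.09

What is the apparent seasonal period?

The largest autocorrelation is r_5 = 0.57; the remaining lags stay at or below 0.06.
The dominant spike at lag 5 indicates a seasonal period of 5.

5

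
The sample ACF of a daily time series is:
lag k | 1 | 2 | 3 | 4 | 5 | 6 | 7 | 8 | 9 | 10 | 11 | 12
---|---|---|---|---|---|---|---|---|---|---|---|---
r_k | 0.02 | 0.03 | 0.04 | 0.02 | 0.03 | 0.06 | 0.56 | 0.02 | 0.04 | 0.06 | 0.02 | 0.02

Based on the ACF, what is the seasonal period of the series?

7

The largest autocorrelation is r_7 = 0.56; the remaining lags stay at or below 0.06.
The dominant spike at lag 7 indicates a seasonal period of 7.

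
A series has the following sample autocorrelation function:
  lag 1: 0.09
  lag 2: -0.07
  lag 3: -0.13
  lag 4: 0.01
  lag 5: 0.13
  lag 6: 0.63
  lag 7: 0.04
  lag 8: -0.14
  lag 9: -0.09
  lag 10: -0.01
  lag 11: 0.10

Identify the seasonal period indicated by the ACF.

The largest autocorrelation is r_6 = 0.63; the remaining lags stay at or below 0.13.
The dominant spike at lag 6 indicates a seasonal period of 6.

6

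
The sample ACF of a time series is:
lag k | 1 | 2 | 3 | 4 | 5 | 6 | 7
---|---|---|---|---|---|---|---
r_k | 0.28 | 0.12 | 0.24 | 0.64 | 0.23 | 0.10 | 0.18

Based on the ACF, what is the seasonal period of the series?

The largest autocorrelation is r_4 = 0.64; the remaining lags stay at or below 0.28. The elevated value at lag 1 (0.28), dropping to 0.12 at lag 2, reflects decaying short-term dependence rather than seasonality.
The dominant spike at lag 4 indicates a seasonal period of 4.

4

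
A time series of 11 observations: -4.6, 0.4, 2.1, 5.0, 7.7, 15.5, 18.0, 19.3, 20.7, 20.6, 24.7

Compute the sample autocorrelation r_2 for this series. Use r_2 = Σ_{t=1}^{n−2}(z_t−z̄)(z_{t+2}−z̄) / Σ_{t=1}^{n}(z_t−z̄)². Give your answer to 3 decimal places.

0.496

Mean z̄ = (-4.6 + 0.4 + 2.1 + 5.0 + 7.7 + 15.5 + 18.0 + 19.3 + 20.7 + 20.6 + 24.7)/11 = 11.7636
Numerator Σ_{t=1}^{9}(z_t−z̄)(z_{t+2}−z̄) = 489.7346
Denominator Σ(z_t−z̄)² = 987.4855
r_2 = 489.7346 / 987.4855 = 0.496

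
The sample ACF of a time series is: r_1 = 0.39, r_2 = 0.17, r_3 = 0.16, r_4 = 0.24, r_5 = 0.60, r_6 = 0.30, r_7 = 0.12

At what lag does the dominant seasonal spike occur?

5

The largest autocorrelation is r_5 = 0.60; the remaining lags stay at or below 0.39. The elevated value at lag 1 (0.39), dropping to 0.17 at lag 2, reflects decaying short-term dependence rather than seasonality.
The dominant spike at lag 5 indicates a seasonal period of 5.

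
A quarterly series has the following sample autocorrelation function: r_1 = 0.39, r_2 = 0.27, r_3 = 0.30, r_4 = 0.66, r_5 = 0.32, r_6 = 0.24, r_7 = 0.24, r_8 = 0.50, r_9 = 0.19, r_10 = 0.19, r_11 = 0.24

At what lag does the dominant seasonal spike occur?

The largest autocorrelation is r_4 = 0.66, with a weaker echo at lag 8 (0.50); the remaining lags stay at or below 0.39. The elevated value at lag 1 (0.39), dropping to 0.27 at lag 2, reflects decaying short-term dependence rather than seasonality.
The dominant spike at lag 4 indicates a seasonal period of 4.

4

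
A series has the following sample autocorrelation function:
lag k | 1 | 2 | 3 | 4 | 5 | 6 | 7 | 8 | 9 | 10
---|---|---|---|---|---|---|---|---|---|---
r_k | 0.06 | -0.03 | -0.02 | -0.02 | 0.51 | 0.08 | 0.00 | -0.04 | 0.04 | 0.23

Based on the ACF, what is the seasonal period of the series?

5

The largest autocorrelation is r_5 = 0.51, with a weaker echo at lag 10 (0.23); the remaining lags stay at or below 0.08.
The dominant spike at lag 5 indicates a seasonal period of 5.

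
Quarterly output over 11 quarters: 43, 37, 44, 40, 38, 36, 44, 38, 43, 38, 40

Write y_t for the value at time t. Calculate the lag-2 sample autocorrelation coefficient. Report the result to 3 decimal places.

Mean ȳ = (43 + 37 + 44 + 40 + 38 + 36 + 44 + 38 + 43 + 38 + 40)/11 = 40.0909
Numerator Σ_{t=1}^{9}(y_t−ȳ)(y_{t+2}−ȳ) = 19.7107
Denominator Σ(y_t−ȳ)² = 86.9091
r_2 = 19.7107 / 86.9091 = 0.227

0.227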